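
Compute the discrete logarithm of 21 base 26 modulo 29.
23

Baby-step giant-step with step n = ⌈√29⌉ = 6.
Baby steps 26^j mod 29 (j:value) for j=0..5: 0:1, 1:26, 2:9, 3:2, 4:23, 5:18.
Giant-step multiplier: 26^(-6) ≡ 26^(28-6) = 26^22 ≡ 22 (mod 29).
Giant steps γ_i = 21·22^i mod 29: γ_0=21, γ_1=27, γ_2=14, γ_3=18 (in table at j=5).
x = i·n + j = 3·6 + 5 = 23.
Check: 26^23 ≡ 21 (mod 29).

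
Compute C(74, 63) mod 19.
7

Using Lucas' theorem:
Write n=74 and k=63 in base 19:
n in base 19: [3, 17]
k in base 19: [3, 6]
C(74,63) mod 19 = ∏ C(n_i, k_i) mod 19
Digit binomials (mod 19): C(3,3) = 1; C(17,6) = 12376 ≡ 7
Product: 1 × 7 = 7 ≡ 7 (mod 19)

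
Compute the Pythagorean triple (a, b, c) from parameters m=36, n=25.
(671, 1800, 1921)

Euclid's formula: a = m² - n², b = 2mn, c = m² + n²
m = 36, n = 25
a = 36² - 25² = 1296 - 625 = 671
b = 2 × 36 × 25 = 1800
c = 36² + 25² = 1296 + 625 = 1921
Verification: 671² + 1800² = 450241 + 3240000 = 3690241 = 1921² ✓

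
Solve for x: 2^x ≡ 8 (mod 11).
3

Baby-step giant-step with step n = ⌈√11⌉ = 4.
Baby steps 2^j mod 11 (j:value) for j=0..3: 0:1, 1:2, 2:4, 3:8.
h = 8 is already in the table at j=3, so x = 3.
Check: 2^3 ≡ 8 (mod 11).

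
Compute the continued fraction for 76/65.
[1; 5, 1, 10]

Euclidean algorithm steps:
76 = 1 × 65 + 11
65 = 5 × 11 + 10
11 = 1 × 10 + 1
10 = 10 × 1 + 0
Continued fraction: [1; 5, 1, 10]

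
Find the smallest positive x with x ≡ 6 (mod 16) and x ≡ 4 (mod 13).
134

Using Chinese Remainder Theorem:
M = 16 × 13 = 208
M1 = 13, M2 = 16
y1 = 13^(-1) mod 16 = 5
y2 = 16^(-1) mod 13 = 9
x = (6×13×5 + 4×16×9) mod 208 = 134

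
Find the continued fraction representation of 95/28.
[3; 2, 1, 1, 5]

Euclidean algorithm steps:
95 = 3 × 28 + 11
28 = 2 × 11 + 6
11 = 1 × 6 + 5
6 = 1 × 5 + 1
5 = 5 × 1 + 0
Continued fraction: [3; 2, 1, 1, 5]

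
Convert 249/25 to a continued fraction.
[9; 1, 24]

Euclidean algorithm steps:
249 = 9 × 25 + 24
25 = 1 × 24 + 1
24 = 24 × 1 + 0
Continued fraction: [9; 1, 24]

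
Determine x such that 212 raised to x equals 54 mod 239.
220

Baby-step giant-step with step n = ⌈√239⌉ = 16.
Baby steps 212^j mod 239 (j:value) for j=0..15: 0:1, 1:212, 2:12, 3:154, 4:144, 5:175, 6:55, 7:188, 8:182, 9:105, 10:33, 11:65, 12:157, 13:63, 14:211, 15:39.
Giant-step multiplier: 212^(-16) ≡ 212^(238-16) = 212^222 ≡ 170 (mod 239).
Giant steps γ_i = 54·170^i mod 239: γ_0=54, γ_1=98, γ_2=169, γ_3=50, γ_4=135, γ_5=6, γ_6=64, γ_7=125, γ_8=218, γ_9=15, γ_10=160, γ_11=193, γ_12=67, γ_13=157 (in table at j=12).
x = i·n + j = 13·16 + 12 = 220.
Check: 212^220 ≡ 54 (mod 239).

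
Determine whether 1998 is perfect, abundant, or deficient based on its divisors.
abundant

Proper divisors of 1998: sum = 1 + 2 + 3 + 6 + 9 + 18 + 27 + 37 + 54 + 74 + 111 + 222 + 333 + 666 + 999 = 2562
Since 2562 > 1998, 1998 is abundant.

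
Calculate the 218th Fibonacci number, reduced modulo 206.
55

Matrix identity: Q^n = [[F_(n+1), F_n], [F_n, F_(n-1)]] with Q = [[1,1],[1,0]].
n = 218 = 11011010₂. Square-and-multiply, entries mod 206:
Q^1 = [[1,1],[1,0]]
Q^3 = (Q^1)²·Q = [[3,2],[2,1]]
Q^6 = (Q^3)² = [[13,8],[8,5]]
Q^13 = (Q^6)²·Q = [[171,27],[27,144]]
Q^27 = (Q^13)²·Q = [[159,100],[100,59]]
Q^54 = (Q^27)² = [[55,170],[170,91]]
Q^109 = (Q^54)²·Q = [[95,201],[201,100]]
Q^218 = (Q^109)² = [[192,55],[55,137]]
F_218 mod 206 = Q^218[0][1] = 55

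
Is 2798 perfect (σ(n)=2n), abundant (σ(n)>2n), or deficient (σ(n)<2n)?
deficient

Proper divisors of 2798: sum = 1 + 2 + 1399 = 1402
Since 1402 < 2798, 2798 is deficient.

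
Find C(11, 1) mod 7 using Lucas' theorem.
4

Using Lucas' theorem:
Write n=11 and k=1 in base 7:
n in base 7: [1, 4]
k in base 7: [0, 1]
C(11,1) mod 7 = ∏ C(n_i, k_i) mod 7
Digit binomials (mod 7): C(1,0) = 1; C(4,1) = 4
Product: 1 × 4 = 4 ≡ 4 (mod 7)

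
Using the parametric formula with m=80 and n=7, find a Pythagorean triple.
(6351, 1120, 6449)

Euclid's formula: a = m² - n², b = 2mn, c = m² + n²
m = 80, n = 7
a = 80² - 7² = 6400 - 49 = 6351
b = 2 × 80 × 7 = 1120
c = 80² + 7² = 6400 + 49 = 6449
Verification: 6351² + 1120² = 40335201 + 1254400 = 41589601 = 6449² ✓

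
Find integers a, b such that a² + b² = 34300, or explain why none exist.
Not possible

Factorization: 34300 = 2^2 × 5^2 × 7^3
By Fermat: n is sum of two squares iff every prime p ≡ 3 (mod 4) appears to even power.
Prime(s) ≡ 3 (mod 4) with odd exponent: [(7, 3)]
Therefore 34300 cannot be expressed as a² + b².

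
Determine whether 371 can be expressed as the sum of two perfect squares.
Not possible

Factorization: 371 = 7 × 53
By Fermat: n is sum of two squares iff every prime p ≡ 3 (mod 4) appears to even power.
Prime(s) ≡ 3 (mod 4) with odd exponent: [(7, 1)]
Therefore 371 cannot be expressed as a² + b².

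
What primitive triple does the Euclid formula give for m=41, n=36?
(385, 2952, 2977)

Euclid's formula: a = m² - n², b = 2mn, c = m² + n²
m = 41, n = 36
a = 41² - 36² = 1681 - 1296 = 385
b = 2 × 41 × 36 = 2952
c = 41² + 36² = 1681 + 1296 = 2977
Verification: 385² + 2952² = 148225 + 8714304 = 8862529 = 2977² ✓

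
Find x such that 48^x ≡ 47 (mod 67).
38

Baby-step giant-step with step n = ⌈√67⌉ = 9.
Baby steps 48^j mod 67 (j:value) for j=0..8: 0:1, 1:48, 2:26, 3:42, 4:6, 5:20, 6:22, 7:51, 8:36.
Giant-step multiplier: 48^(-9) ≡ 48^(66-9) = 48^57 ≡ 43 (mod 67).
Giant steps γ_i = 47·43^i mod 67: γ_0=47, γ_1=11, γ_2=4, γ_3=38, γ_4=26 (in table at j=2).
x = i·n + j = 4·9 + 2 = 38.
Check: 48^38 ≡ 47 (mod 67).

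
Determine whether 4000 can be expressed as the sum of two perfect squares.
20² + 60² (a=20, b=60)

Factorization: 4000 = 2^5 × 5^3
By Fermat: n is sum of two squares iff every prime p ≡ 3 (mod 4) appears to even power.
All primes ≡ 3 (mod 4) appear to even power.
Search a = 0, 1, 2, … for 4000 - a² a perfect square: first hit at a = 20: 4000 - 400 = 3600 = 60².
4000 = 20² + 60² = 400 + 3600 ✓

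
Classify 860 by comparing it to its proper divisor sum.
abundant

Proper divisors of 860: sum = 1 + 2 + 4 + 5 + 10 + 20 + 43 + 86 + 172 + 215 + 430 = 988
Since 988 > 860, 860 is abundant.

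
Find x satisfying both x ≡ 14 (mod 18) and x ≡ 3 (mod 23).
302

Using Chinese Remainder Theorem:
M = 18 × 23 = 414
M1 = 23, M2 = 18
y1 = 23^(-1) mod 18 = 11
y2 = 18^(-1) mod 23 = 9
x = (14×23×11 + 3×18×9) mod 414 = 302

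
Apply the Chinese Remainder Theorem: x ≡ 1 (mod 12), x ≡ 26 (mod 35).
61

Using Chinese Remainder Theorem:
M = 12 × 35 = 420
M1 = 35, M2 = 12
y1 = 35^(-1) mod 12 = 11
y2 = 12^(-1) mod 35 = 3
x = (1×35×11 + 26×12×3) mod 420 = 61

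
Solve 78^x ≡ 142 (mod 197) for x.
180

Baby-step giant-step with step n = ⌈√197⌉ = 15.
Baby steps 78^j mod 197 (j:value) for j=0..14: 0:1, 1:78, 2:174, 3:176, 4:135, 5:89, 6:47, 7:120, 8:101, 9:195, 10:41, 11:46, 12:42, 13:124, 14:19.
Giant-step multiplier: 78^(-15) ≡ 78^(196-15) = 78^181 ≡ 44 (mod 197).
Giant steps γ_i = 142·44^i mod 197: γ_0=142, γ_1=141, γ_2=97, γ_3=131, γ_4=51, γ_5=77, γ_6=39, γ_7=140, γ_8=53, γ_9=165, γ_10=168, γ_11=103, γ_12=1 (in table at j=0).
x = i·n + j = 12·15 + 0 = 180.
Check: 78^180 ≡ 142 (mod 197).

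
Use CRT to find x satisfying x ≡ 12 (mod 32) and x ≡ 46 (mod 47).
140

Using Chinese Remainder Theorem:
M = 32 × 47 = 1504
M1 = 47, M2 = 32
y1 = 47^(-1) mod 32 = 15
y2 = 32^(-1) mod 47 = 25
x = (12×47×15 + 46×32×25) mod 1504 = 140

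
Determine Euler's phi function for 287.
240

287 = 7 × 41
φ(n) = n × ∏(1 - 1/p) for each prime p dividing n
φ(287) = 287 × (1 - 1/7) × (1 - 1/41) = 240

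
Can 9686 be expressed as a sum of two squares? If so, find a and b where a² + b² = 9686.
Not possible

Factorization: 9686 = 2 × 29 × 167
By Fermat: n is sum of two squares iff every prime p ≡ 3 (mod 4) appears to even power.
Prime(s) ≡ 3 (mod 4) with odd exponent: [(167, 1)]
Therefore 9686 cannot be expressed as a² + b².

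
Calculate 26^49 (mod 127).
99

Repeated squaring. Binary of 49 = 110001.
26^1 ≡ 26 (mod 127); 26^2 ≡ 41 (mod 127); 26^4 ≡ 30 (mod 127); 26^8 ≡ 11 (mod 127); 26^16 ≡ 121 (mod 127); 26^32 ≡ 36 (mod 127)
26^49 = 26^1 × 26^16 × 26^32 ≡ 99 (mod 127)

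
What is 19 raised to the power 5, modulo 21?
10

Repeated squaring. Binary of 5 = 101.
19^1 ≡ 19 (mod 21); 19^2 ≡ 4 (mod 21); 19^4 ≡ 16 (mod 21)
19^5 = 19^1 × 19^4 ≡ 10 (mod 21)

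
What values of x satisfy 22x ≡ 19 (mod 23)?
x ≡ 4 (mod 23)

gcd(22, 23) = 1, which divides 19, so solutions exist.
Find 22^(-1) mod 23 by the extended Euclidean algorithm:
23 = 1 × 22 + 1  ⟹  1 = (1)·23 + (-1)·22
So (-1)·22 ≡ 1 (mod 23), i.e. 22^(-1) ≡ -1 ≡ 22 (mod 23).
x ≡ 22 × 19 = 418 ≡ 4 (mod 23).
Check: 22 × 4 = 88 ≡ 19 (mod 23).
Unique solution: x ≡ 4 (mod 23)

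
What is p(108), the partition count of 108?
483502844

p(n) counts ways to write n as a sum of positive integers (order ignored).
Euler's pentagonal recurrence: p(k) = p(k-1) + p(k-2) - p(k-5) - p(k-7) + p(k-12) + p(k-15) - ... (offsets j(3j∓1)/2, signs ++--, p(0)=1, p(<0)=0).
DP table for k = 0..107: p(0)=1, p(1)=1, p(2)=2, p(3)=3, p(4)=5, p(5)=7, p(6)=11, p(7)=15, p(8)=22, p(9)=30, p(10)=42, p(11)=56, p(12)=77, p(13)=101, p(14)=135, p(15)=176, p(16)=231, p(17)=297, p(18)=385, p(19)=490, p(20)=627, p(21)=792, p(22)=1002, p(23)=1255, p(24)=1575, p(25)=1958, p(26)=2436, p(27)=3010, p(28)=3718, p(29)=4565, p(30)=5604, p(31)=6842, p(32)=8349, p(33)=10143, p(34)=12310, p(35)=14883, p(36)=17977, p(37)=21637, p(38)=26015, p(39)=31185, p(40)=37338, p(41)=44583, p(42)=53174, p(43)=63261, p(44)=75175, p(45)=89134, p(46)=105558, p(47)=124754, p(48)=147273, p(49)=173525, p(50)=204226, p(51)=239943, p(52)=281589, p(53)=329931, p(54)=386155, p(55)=451276, p(56)=526823, p(57)=614154, p(58)=715220, p(59)=831820, p(60)=966467, p(61)=1121505, p(62)=1300156, p(63)=1505499, p(64)=1741630, p(65)=2012558, p(66)=2323520, p(67)=2679689, p(68)=3087735, p(69)=3554345, p(70)=4087968, p(71)=4697205, p(72)=5392783, p(73)=6185689, p(74)=7089500, p(75)=8118264, p(76)=9289091, p(77)=10619863, p(78)=12132164, p(79)=13848650, p(80)=15796476, p(81)=18004327, p(82)=20506255, p(83)=23338469, p(84)=26543660, p(85)=30167357, p(86)=34262962, p(87)=38887673, p(88)=44108109, p(89)=49995925, p(90)=56634173, p(91)=64112359, p(92)=72533807, p(93)=82010177, p(94)=92669720, p(95)=104651419, p(96)=118114304, p(97)=133230930, p(98)=150198136, p(99)=169229875, p(100)=190569292, p(101)=214481126, p(102)=241265379, p(103)=271248950, p(104)=304801365, p(105)=342325709, p(106)=384276336, p(107)=431149389.
Final step: p(108) = p(107) + p(106) - p(103) - p(101) + p(96) + p(93) - p(86) - p(82) + p(73) + p(68) - p(57) - p(51) + p(38) + p(31) - p(16) - p(8)
= 431149389 + 384276336 - 271248950 - 214481126 + 118114304 + 82010177 - 34262962 - 20506255 + 6185689 + 3087735 - 614154 - 239943 + 26015 + 6842 - 231 - 22
= 483502844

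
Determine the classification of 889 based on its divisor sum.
deficient

Proper divisors of 889: sum = 1 + 7 + 127 = 135
Since 135 < 889, 889 is deficient.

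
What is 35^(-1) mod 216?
179

gcd(35, 216) = 1, so the inverse exists.
Extended Euclidean algorithm on (216, 35):
216 = 6 × 35 + 6  ⟹  6 = (1)·216 + (-6)·35
35 = 5 × 6 + 5  ⟹  5 = (-5)·216 + (31)·35
6 = 1 × 5 + 1  ⟹  1 = (6)·216 + (-37)·35
So (-37)·35 ≡ 1 (mod 216), i.e. 35^(-1) ≡ -37 ≡ 179 (mod 216).
Check: 35 × 179 = 6265 ≡ 1 (mod 216)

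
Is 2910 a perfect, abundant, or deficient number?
abundant

Proper divisors of 2910: sum = 1 + 2 + 3 + 5 + 6 + 10 + 15 + 30 + 97 + 194 + 291 + 485 + 582 + 970 + 1455 = 4146
Since 4146 > 2910, 2910 is abundant.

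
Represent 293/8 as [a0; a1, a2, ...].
[36; 1, 1, 1, 2]

Euclidean algorithm steps:
293 = 36 × 8 + 5
8 = 1 × 5 + 3
5 = 1 × 3 + 2
3 = 1 × 2 + 1
2 = 2 × 1 + 0
Continued fraction: [36; 1, 1, 1, 2]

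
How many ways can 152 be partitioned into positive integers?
49686288421

p(n) counts ways to write n as a sum of positive integers (order ignored).
Euler's pentagonal recurrence: p(k) = p(k-1) + p(k-2) - p(k-5) - p(k-7) + p(k-12) + p(k-15) - ... (offsets j(3j∓1)/2, signs ++--, p(0)=1, p(<0)=0).
DP table for k = 0..151: p(0)=1, p(1)=1, p(2)=2, p(3)=3, p(4)=5, p(5)=7, p(6)=11, p(7)=15, p(8)=22, p(9)=30, p(10)=42, p(11)=56, p(12)=77, p(13)=101, p(14)=135, p(15)=176, p(16)=231, p(17)=297, p(18)=385, p(19)=490, p(20)=627, p(21)=792, p(22)=1002, p(23)=1255, p(24)=1575, p(25)=1958, p(26)=2436, p(27)=3010, p(28)=3718, p(29)=4565, p(30)=5604, p(31)=6842, p(32)=8349, p(33)=10143, p(34)=12310, p(35)=14883, p(36)=17977, p(37)=21637, p(38)=26015, p(39)=31185, p(40)=37338, p(41)=44583, p(42)=53174, p(43)=63261, p(44)=75175, p(45)=89134, p(46)=105558, p(47)=124754, p(48)=147273, p(49)=173525, p(50)=204226, p(51)=239943, p(52)=281589, p(53)=329931, p(54)=386155, p(55)=451276, p(56)=526823, p(57)=614154, p(58)=715220, p(59)=831820, p(60)=966467, p(61)=1121505, p(62)=1300156, p(63)=1505499, p(64)=1741630, p(65)=2012558, p(66)=2323520, p(67)=2679689, p(68)=3087735, p(69)=3554345, p(70)=4087968, p(71)=4697205, p(72)=5392783, p(73)=6185689, p(74)=7089500, p(75)=8118264, p(76)=9289091, p(77)=10619863, p(78)=12132164, p(79)=13848650, p(80)=15796476, p(81)=18004327, p(82)=20506255, p(83)=23338469, p(84)=26543660, p(85)=30167357, p(86)=34262962, p(87)=38887673, p(88)=44108109, p(89)=49995925, p(90)=56634173, p(91)=64112359, p(92)=72533807, p(93)=82010177, p(94)=92669720, p(95)=104651419, p(96)=118114304, p(97)=133230930, p(98)=150198136, p(99)=169229875, p(100)=190569292, p(101)=214481126, p(102)=241265379, p(103)=271248950, p(104)=304801365, p(105)=342325709, p(106)=384276336, p(107)=431149389, p(108)=483502844, p(109)=541946240, p(110)=607163746, p(111)=679903203, p(112)=761002156, p(113)=851376628, p(114)=952050665, p(115)=1064144451, p(116)=1188908248, p(117)=1327710076, p(118)=1482074143, p(119)=1653668665, p(120)=1844349560, p(121)=2056148051, p(122)=2291320912, p(123)=2552338241, p(124)=2841940500, p(125)=3163127352, p(126)=3519222692, p(127)=3913864295, p(128)=4351078600, p(129)=4835271870, p(130)=5371315400, p(131)=5964539504, p(132)=6620830889, p(133)=7346629512, p(134)=8149040695, p(135)=9035836076, p(136)=10015581680, p(137)=11097645016, p(138)=12292341831, p(139)=13610949895, p(140)=15065878135, p(141)=16670689208, p(142)=18440293320, p(143)=20390982757, p(144)=22540654445, p(145)=24908858009, p(146)=27517052599, p(147)=30388671978, p(148)=33549419497, p(149)=37027355200, p(150)=40853235313, p(151)=45060624582.
Final step: p(152) = p(151) + p(150) - p(147) - p(145) + p(140) + p(137) - p(130) - p(126) + p(117) + p(112) - p(101) - p(95) + p(82) + p(75) - p(60) - p(52) + p(35) + p(26) - p(7)
= 45060624582 + 40853235313 - 30388671978 - 24908858009 + 15065878135 + 11097645016 - 5371315400 - 3519222692 + 1327710076 + 761002156 - 214481126 - 104651419 + 20506255 + 8118264 - 966467 - 281589 + 14883 + 2436 - 15
= 49686288421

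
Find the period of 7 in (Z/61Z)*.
60

61 is prime, so ord(7) divides φ(61) = 60.
Divisors of 60: 1, 2, 3, 4, 5, 6, 10, 12, 15, 20, 30, 60.
Repeated squaring: 7^1 ≡ 7, 7^2 ≡ 49, 7^4 ≡ 22, 7^8 ≡ 57, 7^16 ≡ 16, 7^32 ≡ 12 (mod 61).
Test 7^d mod 61 for each divisor d in increasing order:
7^1 ≡ 7
7^2 ≡ 49
7^3 = 7^2·7^1 ≡ 38
7^4 ≡ 22
7^5 = 7^4·7^1 ≡ 32
7^6 = 7^4·7^2 ≡ 41
7^10 = 7^8·7^2 ≡ 48
7^12 = 7^8·7^4 ≡ 34
7^15 = 7^8·7^4·7^2·7^1 ≡ 11
7^20 = 7^16·7^4 ≡ 47
7^30 = 7^16·7^8·7^4·7^2 ≡ 60
7^60 = 7^32·7^16·7^8·7^4 ≡ 1  ← first divisor giving 1
The order is 60.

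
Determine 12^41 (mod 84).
24

Repeated squaring. Binary of 41 = 101001.
12^1 ≡ 12 (mod 84); 12^2 ≡ 60 (mod 84); 12^4 ≡ 72 (mod 84); 12^8 ≡ 60 (mod 84); 12^16 ≡ 72 (mod 84); 12^32 ≡ 60 (mod 84)
12^41 = 12^1 × 12^8 × 12^32 ≡ 24 (mod 84)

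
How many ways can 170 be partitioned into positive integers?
274768617130

p(n) counts ways to write n as a sum of positive integers (order ignored).
Euler's pentagonal recurrence: p(k) = p(k-1) + p(k-2) - p(k-5) - p(k-7) + p(k-12) + p(k-15) - ... (offsets j(3j∓1)/2, signs ++--, p(0)=1, p(<0)=0).
DP table for k = 0..169: p(0)=1, p(1)=1, p(2)=2, p(3)=3, p(4)=5, p(5)=7, p(6)=11, p(7)=15, p(8)=22, p(9)=30, p(10)=42, p(11)=56, p(12)=77, p(13)=101, p(14)=135, p(15)=176, p(16)=231, p(17)=297, p(18)=385, p(19)=490, p(20)=627, p(21)=792, p(22)=1002, p(23)=1255, p(24)=1575, p(25)=1958, p(26)=2436, p(27)=3010, p(28)=3718, p(29)=4565, p(30)=5604, p(31)=6842, p(32)=8349, p(33)=10143, p(34)=12310, p(35)=14883, p(36)=17977, p(37)=21637, p(38)=26015, p(39)=31185, p(40)=37338, p(41)=44583, p(42)=53174, p(43)=63261, p(44)=75175, p(45)=89134, p(46)=105558, p(47)=124754, p(48)=147273, p(49)=173525, p(50)=204226, p(51)=239943, p(52)=281589, p(53)=329931, p(54)=386155, p(55)=451276, p(56)=526823, p(57)=614154, p(58)=715220, p(59)=831820, p(60)=966467, p(61)=1121505, p(62)=1300156, p(63)=1505499, p(64)=1741630, p(65)=2012558, p(66)=2323520, p(67)=2679689, p(68)=3087735, p(69)=3554345, p(70)=4087968, p(71)=4697205, p(72)=5392783, p(73)=6185689, p(74)=7089500, p(75)=8118264, p(76)=9289091, p(77)=10619863, p(78)=12132164, p(79)=13848650, p(80)=15796476, p(81)=18004327, p(82)=20506255, p(83)=23338469, p(84)=26543660, p(85)=30167357, p(86)=34262962, p(87)=38887673, p(88)=44108109, p(89)=49995925, p(90)=56634173, p(91)=64112359, p(92)=72533807, p(93)=82010177, p(94)=92669720, p(95)=104651419, p(96)=118114304, p(97)=133230930, p(98)=150198136, p(99)=169229875, p(100)=190569292, p(101)=214481126, p(102)=241265379, p(103)=271248950, p(104)=304801365, p(105)=342325709, p(106)=384276336, p(107)=431149389, p(108)=483502844, p(109)=541946240, p(110)=607163746, p(111)=679903203, p(112)=761002156, p(113)=851376628, p(114)=952050665, p(115)=1064144451, p(116)=1188908248, p(117)=1327710076, p(118)=1482074143, p(119)=1653668665, p(120)=1844349560, p(121)=2056148051, p(122)=2291320912, p(123)=2552338241, p(124)=2841940500, p(125)=3163127352, p(126)=3519222692, p(127)=3913864295, p(128)=4351078600, p(129)=4835271870, p(130)=5371315400, p(131)=5964539504, p(132)=6620830889, p(133)=7346629512, p(134)=8149040695, p(135)=9035836076, p(136)=10015581680, p(137)=11097645016, p(138)=12292341831, p(139)=13610949895, p(140)=15065878135, p(141)=16670689208, p(142)=18440293320, p(143)=20390982757, p(144)=22540654445, p(145)=24908858009, p(146)=27517052599, p(147)=30388671978, p(148)=33549419497, p(149)=37027355200, p(150)=40853235313, p(151)=45060624582, p(152)=49686288421, p(153)=54770336324, p(154)=60356673280, p(155)=66493182097, p(156)=73232243759, p(157)=80630964769, p(158)=88751778802, p(159)=97662728555, p(160)=107438159466, p(161)=118159068427, p(162)=129913904637, p(163)=142798995930, p(164)=156919475295, p(165)=172389800255, p(166)=189334822579, p(167)=207890420102, p(168)=228204732751, p(169)=250438925115.
Final step: p(170) = p(169) + p(168) - p(165) - p(163) + p(158) + p(155) - p(148) - p(144) + p(135) + p(130) - p(119) - p(113) + p(100) + p(93) - p(78) - p(70) + p(53) + p(44) - p(25) - p(15)
= 250438925115 + 228204732751 - 172389800255 - 142798995930 + 88751778802 + 66493182097 - 33549419497 - 22540654445 + 9035836076 + 5371315400 - 1653668665 - 851376628 + 190569292 + 82010177 - 12132164 - 4087968 + 329931 + 75175 - 1958 - 176
= 274768617130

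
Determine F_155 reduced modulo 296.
113

Matrix identity: Q^n = [[F_(n+1), F_n], [F_n, F_(n-1)]] with Q = [[1,1],[1,0]].
n = 155 = 10011011₂. Square-and-multiply, entries mod 296:
Q^1 = [[1,1],[1,0]]
Q^2 = (Q^1)² = [[2,1],[1,1]]
Q^4 = (Q^2)² = [[5,3],[3,2]]
Q^9 = (Q^4)²·Q = [[55,34],[34,21]]
Q^19 = (Q^9)²·Q = [[253,37],[37,216]]
Q^38 = (Q^19)² = [[258,185],[185,73]]
Q^77 = (Q^38)²·Q = [[112,149],[149,259]]
Q^155 = (Q^77)²·Q = [[40,113],[113,223]]
F_155 mod 296 = Q^155[0][1] = 113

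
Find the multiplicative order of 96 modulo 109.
108

109 is prime, so ord(96) divides φ(109) = 108.
Divisors of 108: 1, 2, 3, 4, 6, 9, 12, 18, 27, 36, 54, 108.
Repeated squaring: 96^1 ≡ 96, 96^2 ≡ 60, 96^4 ≡ 3, 96^8 ≡ 9, 96^16 ≡ 81, 96^32 ≡ 21, 96^64 ≡ 5 (mod 109).
Test 96^d mod 109 for each divisor d in increasing order:
96^1 ≡ 96
96^2 ≡ 60
96^3 = 96^2·96^1 ≡ 92
96^4 ≡ 3
96^6 = 96^4·96^2 ≡ 71
96^9 = 96^8·96^1 ≡ 101
96^12 = 96^8·96^4 ≡ 27
96^18 = 96^16·96^2 ≡ 64
96^27 = 96^16·96^8·96^2·96^1 ≡ 33
96^36 = 96^32·96^4 ≡ 63
96^54 = 96^32·96^16·96^4·96^2 ≡ 108
96^108 = 96^64·96^32·96^8·96^4 ≡ 1  ← first divisor giving 1
The order is 108.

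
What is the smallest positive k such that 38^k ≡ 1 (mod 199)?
198

199 is prime, so ord(38) divides φ(199) = 198.
Divisors of 198: 1, 2, 3, 6, 9, 11, 18, 22, 33, 66, 99, 198.
Repeated squaring: 38^1 ≡ 38, 38^2 ≡ 51, 38^4 ≡ 14, 38^8 ≡ 196, 38^16 ≡ 9, 38^32 ≡ 81, 38^64 ≡ 193, 38^128 ≡ 36 (mod 199).
Test 38^d mod 199 for each divisor d in increasing order:
38^1 ≡ 38
38^2 ≡ 51
38^3 = 38^2·38^1 ≡ 147
38^6 = 38^4·38^2 ≡ 117
38^9 = 38^8·38^1 ≡ 85
38^11 = 38^8·38^2·38^1 ≡ 156
38^18 = 38^16·38^2 ≡ 61
38^22 = 38^16·38^4·38^2 ≡ 58
38^33 = 38^32·38^1 ≡ 93
38^66 = 38^64·38^2 ≡ 92
38^99 = 38^64·38^32·38^2·38^1 ≡ 198
38^198 = 38^128·38^64·38^4·38^2 ≡ 1  ← first divisor giving 1
The order is 198.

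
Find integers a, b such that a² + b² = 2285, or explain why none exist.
13² + 46² (a=13, b=46)

Factorization: 2285 = 5 × 457
By Fermat: n is sum of two squares iff every prime p ≡ 3 (mod 4) appears to even power.
All primes ≡ 3 (mod 4) appear to even power.
Search a = 0, 1, 2, … for 2285 - a² a perfect square: first hit at a = 13: 2285 - 169 = 2116 = 46².
2285 = 13² + 46² = 169 + 2116 ✓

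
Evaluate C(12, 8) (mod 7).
5

Using Lucas' theorem:
Write n=12 and k=8 in base 7:
n in base 7: [1, 5]
k in base 7: [1, 1]
C(12,8) mod 7 = ∏ C(n_i, k_i) mod 7
Digit binomials (mod 7): C(1,1) = 1; C(5,1) = 5
Product: 1 × 5 = 5 ≡ 5 (mod 7)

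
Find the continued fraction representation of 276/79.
[3; 2, 39]

Euclidean algorithm steps:
276 = 3 × 79 + 39
79 = 2 × 39 + 1
39 = 39 × 1 + 0
Continued fraction: [3; 2, 39]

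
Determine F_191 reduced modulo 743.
516

Matrix identity: Q^n = [[F_(n+1), F_n], [F_n, F_(n-1)]] with Q = [[1,1],[1,0]].
n = 191 = 10111111₂. Square-and-multiply, entries mod 743:
Q^1 = [[1,1],[1,0]]
Q^2 = (Q^1)² = [[2,1],[1,1]]
Q^5 = (Q^2)²·Q = [[8,5],[5,3]]
Q^11 = (Q^5)²·Q = [[144,89],[89,55]]
Q^23 = (Q^11)²·Q = [[302,423],[423,622]]
Q^47 = (Q^23)²·Q = [[458,424],[424,34]]
Q^95 = (Q^47)²·Q = [[33,208],[208,568]]
Q^191 = (Q^95)²·Q = [[700,516],[516,184]]
F_191 mod 743 = Q^191[0][1] = 516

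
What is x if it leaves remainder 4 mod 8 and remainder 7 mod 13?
20

Using Chinese Remainder Theorem:
M = 8 × 13 = 104
M1 = 13, M2 = 8
y1 = 13^(-1) mod 8 = 5
y2 = 8^(-1) mod 13 = 5
x = (4×13×5 + 7×8×5) mod 104 = 20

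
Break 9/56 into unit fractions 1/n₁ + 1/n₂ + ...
1/7 + 1/56

Greedy algorithm:
9/56: ceiling(56/9) = 7, use 1/7
1/56: ceiling(56/1) = 56, use 1/56
Result: 9/56 = 1/7 + 1/56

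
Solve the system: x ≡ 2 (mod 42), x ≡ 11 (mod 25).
86

Using Chinese Remainder Theorem:
M = 42 × 25 = 1050
M1 = 25, M2 = 42
y1 = 25^(-1) mod 42 = 37
y2 = 42^(-1) mod 25 = 3
x = (2×25×37 + 11×42×3) mod 1050 = 86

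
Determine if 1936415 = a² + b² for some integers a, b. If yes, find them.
Not possible

Factorization: 1936415 = 5 × 13 × 31^3
By Fermat: n is sum of two squares iff every prime p ≡ 3 (mod 4) appears to even power.
Prime(s) ≡ 3 (mod 4) with odd exponent: [(31, 3)]
Therefore 1936415 cannot be expressed as a² + b².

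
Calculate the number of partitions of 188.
1398341745571

p(n) counts ways to write n as a sum of positive integers (order ignored).
Euler's pentagonal recurrence: p(k) = p(k-1) + p(k-2) - p(k-5) - p(k-7) + p(k-12) + p(k-15) - ... (offsets j(3j∓1)/2, signs ++--, p(0)=1, p(<0)=0).
DP table for k = 0..187: p(0)=1, p(1)=1, p(2)=2, p(3)=3, p(4)=5, p(5)=7, p(6)=11, p(7)=15, p(8)=22, p(9)=30, p(10)=42, p(11)=56, p(12)=77, p(13)=101, p(14)=135, p(15)=176, p(16)=231, p(17)=297, p(18)=385, p(19)=490, p(20)=627, p(21)=792, p(22)=1002, p(23)=1255, p(24)=1575, p(25)=1958, p(26)=2436, p(27)=3010, p(28)=3718, p(29)=4565, p(30)=5604, p(31)=6842, p(32)=8349, p(33)=10143, p(34)=12310, p(35)=14883, p(36)=17977, p(37)=21637, p(38)=26015, p(39)=31185, p(40)=37338, p(41)=44583, p(42)=53174, p(43)=63261, p(44)=75175, p(45)=89134, p(46)=105558, p(47)=124754, p(48)=147273, p(49)=173525, p(50)=204226, p(51)=239943, p(52)=281589, p(53)=329931, p(54)=386155, p(55)=451276, p(56)=526823, p(57)=614154, p(58)=715220, p(59)=831820, p(60)=966467, p(61)=1121505, p(62)=1300156, p(63)=1505499, p(64)=1741630, p(65)=2012558, p(66)=2323520, p(67)=2679689, p(68)=3087735, p(69)=3554345, p(70)=4087968, p(71)=4697205, p(72)=5392783, p(73)=6185689, p(74)=7089500, p(75)=8118264, p(76)=9289091, p(77)=10619863, p(78)=12132164, p(79)=13848650, p(80)=15796476, p(81)=18004327, p(82)=20506255, p(83)=23338469, p(84)=26543660, p(85)=30167357, p(86)=34262962, p(87)=38887673, p(88)=44108109, p(89)=49995925, p(90)=56634173, p(91)=64112359, p(92)=72533807, p(93)=82010177, p(94)=92669720, p(95)=104651419, p(96)=118114304, p(97)=133230930, p(98)=150198136, p(99)=169229875, p(100)=190569292, p(101)=214481126, p(102)=241265379, p(103)=271248950, p(104)=304801365, p(105)=342325709, p(106)=384276336, p(107)=431149389, p(108)=483502844, p(109)=541946240, p(110)=607163746, p(111)=679903203, p(112)=761002156, p(113)=851376628, p(114)=952050665, p(115)=1064144451, p(116)=1188908248, p(117)=1327710076, p(118)=1482074143, p(119)=1653668665, p(120)=1844349560, p(121)=2056148051, p(122)=2291320912, p(123)=2552338241, p(124)=2841940500, p(125)=3163127352, p(126)=3519222692, p(127)=3913864295, p(128)=4351078600, p(129)=4835271870, p(130)=5371315400, p(131)=5964539504, p(132)=6620830889, p(133)=7346629512, p(134)=8149040695, p(135)=9035836076, p(136)=10015581680, p(137)=11097645016, p(138)=12292341831, p(139)=13610949895, p(140)=15065878135, p(141)=16670689208, p(142)=18440293320, p(143)=20390982757, p(144)=22540654445, p(145)=24908858009, p(146)=27517052599, p(147)=30388671978, p(148)=33549419497, p(149)=37027355200, p(150)=40853235313, p(151)=45060624582, p(152)=49686288421, p(153)=54770336324, p(154)=60356673280, p(155)=66493182097, p(156)=73232243759, p(157)=80630964769, p(158)=88751778802, p(159)=97662728555, p(160)=107438159466, p(161)=118159068427, p(162)=129913904637, p(163)=142798995930, p(164)=156919475295, p(165)=172389800255, p(166)=189334822579, p(167)=207890420102, p(168)=228204732751, p(169)=250438925115, p(170)=274768617130, p(171)=301384802048, p(172)=330495499613, p(173)=362326859895, p(174)=397125074750, p(175)=435157697830, p(176)=476715857290, p(177)=522115831195, p(178)=571701605655, p(179)=625846753120, p(180)=684957390936, p(181)=749474411781, p(182)=819876908323, p(183)=896684817527, p(184)=980462880430, p(185)=1071823774337, p(186)=1171432692373, p(187)=1280011042268.
Final step: p(188) = p(187) + p(186) - p(183) - p(181) + p(176) + p(173) - p(166) - p(162) + p(153) + p(148) - p(137) - p(131) + p(118) + p(111) - p(96) - p(88) + p(71) + p(62) - p(43) - p(33) + p(12) + p(1)
= 1280011042268 + 1171432692373 - 896684817527 - 749474411781 + 476715857290 + 362326859895 - 189334822579 - 129913904637 + 54770336324 + 33549419497 - 11097645016 - 5964539504 + 1482074143 + 679903203 - 118114304 - 44108109 + 4697205 + 1300156 - 63261 - 10143 + 77 + 1
= 1398341745571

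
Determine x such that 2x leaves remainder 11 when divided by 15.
x ≡ 13 (mod 15)

gcd(2, 15) = 1, which divides 11, so solutions exist.
Find 2^(-1) mod 15 by the extended Euclidean algorithm:
15 = 7 × 2 + 1  ⟹  1 = (1)·15 + (-7)·2
So (-7)·2 ≡ 1 (mod 15), i.e. 2^(-1) ≡ -7 ≡ 8 (mod 15).
x ≡ 8 × 11 = 88 ≡ 13 (mod 15).
Check: 2 × 13 = 26 ≡ 11 (mod 15).
Unique solution: x ≡ 13 (mod 15)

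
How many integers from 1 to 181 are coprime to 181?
180

181 = 181
φ(n) = n × ∏(1 - 1/p) for each prime p dividing n
φ(181) = 181 × (1 - 1/181) = 180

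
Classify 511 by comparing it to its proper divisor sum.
deficient

Proper divisors of 511: sum = 1 + 7 + 73 = 81
Since 81 < 511, 511 is deficient.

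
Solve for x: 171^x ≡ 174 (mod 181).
15

Baby-step giant-step with step n = ⌈√181⌉ = 14.
Baby steps 171^j mod 181 (j:value) for j=0..13: 0:1, 1:171, 2:100, 3:86, 4:45, 5:93, 6:156, 7:69, 8:34, 9:22, 10:142, 11:28, 12:82, 13:85.
Giant-step multiplier: 171^(-14) ≡ 171^(180-14) = 171^166 ≡ 79 (mod 181).
Giant steps γ_i = 174·79^i mod 181: γ_0=174, γ_1=171 (in table at j=1).
x = i·n + j = 1·14 + 1 = 15.
Check: 171^15 ≡ 174 (mod 181).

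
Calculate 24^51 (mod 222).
156

Repeated squaring. Binary of 51 = 110011.
24^1 ≡ 24 (mod 222); 24^2 ≡ 132 (mod 222); 24^4 ≡ 108 (mod 222); 24^8 ≡ 120 (mod 222); 24^16 ≡ 192 (mod 222); 24^32 ≡ 12 (mod 222)
24^51 = 24^1 × 24^2 × 24^16 × 24^32 ≡ 156 (mod 222)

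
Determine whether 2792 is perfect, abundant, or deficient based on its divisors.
deficient

Proper divisors of 2792: sum = 1 + 2 + 4 + 8 + 349 + 698 + 1396 = 2458
Since 2458 < 2792, 2792 is deficient.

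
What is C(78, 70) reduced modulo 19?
0

Using Lucas' theorem:
Write n=78 and k=70 in base 19:
n in base 19: [4, 2]
k in base 19: [3, 13]
C(78,70) mod 19 = ∏ C(n_i, k_i) mod 19
Digit binomials (mod 19): C(4,3) = 4; C(2,13) = 0 (k_i > n_i)
Product: 4 × 0 = 0 ≡ 0 (mod 19)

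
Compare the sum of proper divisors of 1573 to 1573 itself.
deficient

Proper divisors of 1573: sum = 1 + 11 + 13 + 121 + 143 = 289
Since 289 < 1573, 1573 is deficient.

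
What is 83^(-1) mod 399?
125

gcd(83, 399) = 1, so the inverse exists.
Extended Euclidean algorithm on (399, 83):
399 = 4 × 83 + 67  ⟹  67 = (1)·399 + (-4)·83
83 = 1 × 67 + 16  ⟹  16 = (-1)·399 + (5)·83
67 = 4 × 16 + 3  ⟹  3 = (5)·399 + (-24)·83
16 = 5 × 3 + 1  ⟹  1 = (-26)·399 + (125)·83
So (125)·83 ≡ 1 (mod 399), i.e. 83^(-1) ≡ 125 (mod 399).
Check: 83 × 125 = 10375 ≡ 1 (mod 399)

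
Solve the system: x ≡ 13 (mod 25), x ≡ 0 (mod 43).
688

Using Chinese Remainder Theorem:
M = 25 × 43 = 1075
M1 = 43, M2 = 25
y1 = 43^(-1) mod 25 = 7
y2 = 25^(-1) mod 43 = 31
x = (13×43×7 + 0×25×31) mod 1075 = 688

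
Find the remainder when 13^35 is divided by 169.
0

Repeated squaring. Binary of 35 = 100011.
13^1 ≡ 13 (mod 169); 13^2 ≡ 0 (mod 169); 13^4 ≡ 0 (mod 169); 13^8 ≡ 0 (mod 169); 13^16 ≡ 0 (mod 169); 13^32 ≡ 0 (mod 169)
13^35 = 13^1 × 13^2 × 13^32 ≡ 0 (mod 169)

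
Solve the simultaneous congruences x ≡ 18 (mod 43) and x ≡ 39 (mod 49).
921

Using Chinese Remainder Theorem:
M = 43 × 49 = 2107
M1 = 49, M2 = 43
y1 = 49^(-1) mod 43 = 36
y2 = 43^(-1) mod 49 = 8
x = (18×49×36 + 39×43×8) mod 2107 = 921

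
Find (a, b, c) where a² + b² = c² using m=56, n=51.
(535, 5712, 5737)

Euclid's formula: a = m² - n², b = 2mn, c = m² + n²
m = 56, n = 51
a = 56² - 51² = 3136 - 2601 = 535
b = 2 × 56 × 51 = 5712
c = 56² + 51² = 3136 + 2601 = 5737
Verification: 535² + 5712² = 286225 + 32626944 = 32913169 = 5737² ✓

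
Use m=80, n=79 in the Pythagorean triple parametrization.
(159, 12640, 12641)

Euclid's formula: a = m² - n², b = 2mn, c = m² + n²
m = 80, n = 79
a = 80² - 79² = 6400 - 6241 = 159
b = 2 × 80 × 79 = 12640
c = 80² + 79² = 6400 + 6241 = 12641
Verification: 159² + 12640² = 25281 + 159769600 = 159794881 = 12641² ✓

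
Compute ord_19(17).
9

19 is prime, so ord(17) divides φ(19) = 18.
Divisors of 18: 1, 2, 3, 6, 9, 18.
Repeated squaring: 17^1 ≡ 17, 17^2 ≡ 4, 17^4 ≡ 16, 17^8 ≡ 9, 17^16 ≡ 5 (mod 19).
Test 17^d mod 19 for each divisor d in increasing order:
17^1 ≡ 17
17^2 ≡ 4
17^3 = 17^2·17^1 ≡ 11
17^6 = 17^4·17^2 ≡ 7
17^9 = 17^8·17^1 ≡ 1  ← first divisor giving 1
The order is 9.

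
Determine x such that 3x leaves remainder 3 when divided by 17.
x ≡ 1 (mod 17)

gcd(3, 17) = 1, which divides 3, so solutions exist.
Find 3^(-1) mod 17 by the extended Euclidean algorithm:
17 = 5 × 3 + 2  ⟹  2 = (1)·17 + (-5)·3
3 = 1 × 2 + 1  ⟹  1 = (-1)·17 + (6)·3
So (6)·3 ≡ 1 (mod 17), i.e. 3^(-1) ≡ 6 (mod 17).
x ≡ 6 × 3 = 18 ≡ 1 (mod 17).
Check: 3 × 1 = 3 ≡ 3 (mod 17).
Unique solution: x ≡ 1 (mod 17)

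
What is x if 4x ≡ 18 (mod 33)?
x ≡ 21 (mod 33)

gcd(4, 33) = 1, which divides 18, so solutions exist.
Find 4^(-1) mod 33 by the extended Euclidean algorithm:
33 = 8 × 4 + 1  ⟹  1 = (1)·33 + (-8)·4
So (-8)·4 ≡ 1 (mod 33), i.e. 4^(-1) ≡ -8 ≡ 25 (mod 33).
x ≡ 25 × 18 = 450 ≡ 21 (mod 33).
Check: 4 × 21 = 84 ≡ 18 (mod 33).
Unique solution: x ≡ 21 (mod 33)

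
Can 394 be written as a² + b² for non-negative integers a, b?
13² + 15² (a=13, b=15)

Factorization: 394 = 2 × 197
By Fermat: n is sum of two squares iff every prime p ≡ 3 (mod 4) appears to even power.
All primes ≡ 3 (mod 4) appear to even power.
Search a = 0, 1, 2, … for 394 - a² a perfect square: first hit at a = 13: 394 - 169 = 225 = 15².
394 = 13² + 15² = 169 + 225 ✓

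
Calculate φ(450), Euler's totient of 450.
120

450 = 2 × 3^2 × 5^2
φ(n) = n × ∏(1 - 1/p) for each prime p dividing n
φ(450) = 450 × (1 - 1/2) × (1 - 1/3) × (1 - 1/5) = 120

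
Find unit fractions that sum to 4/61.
1/16 + 1/326 + 1/159088

Greedy algorithm:
4/61: ceiling(61/4) = 16, use 1/16
3/976: ceiling(976/3) = 326, use 1/326
1/159088: ceiling(159088/1) = 159088, use 1/159088
Result: 4/61 = 1/16 + 1/326 + 1/159088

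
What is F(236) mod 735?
732

Matrix identity: Q^n = [[F_(n+1), F_n], [F_n, F_(n-1)]] with Q = [[1,1],[1,0]].
n = 236 = 11101100₂. Square-and-multiply, entries mod 735:
Q^1 = [[1,1],[1,0]]
Q^3 = (Q^1)²·Q = [[3,2],[2,1]]
Q^7 = (Q^3)²·Q = [[21,13],[13,8]]
Q^14 = (Q^7)² = [[610,377],[377,233]]
Q^29 = (Q^14)²·Q = [[20,464],[464,291]]
Q^59 = (Q^29)²·Q = [[585,341],[341,244]]
Q^118 = (Q^59)² = [[601,449],[449,152]]
Q^236 = (Q^118)² = [[527,732],[732,530]]
F_236 mod 735 = Q^236[0][1] = 732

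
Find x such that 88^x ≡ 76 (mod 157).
22

Baby-step giant-step with step n = ⌈√157⌉ = 13.
Baby steps 88^j mod 157 (j:value) for j=0..12: 0:1, 1:88, 2:51, 3:92, 4:89, 5:139, 6:143, 7:24, 8:71, 9:125, 10:10, 11:95, 12:39.
Giant-step multiplier: 88^(-13) ≡ 88^(156-13) = 88^143 ≡ 107 (mod 157).
Giant steps γ_i = 76·107^i mod 157: γ_0=76, γ_1=125 (in table at j=9).
x = i·n + j = 1·13 + 9 = 22.
Check: 88^22 ≡ 76 (mod 157).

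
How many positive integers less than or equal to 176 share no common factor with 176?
80

176 = 2^4 × 11
φ(n) = n × ∏(1 - 1/p) for each prime p dividing n
φ(176) = 176 × (1 - 1/2) × (1 - 1/11) = 80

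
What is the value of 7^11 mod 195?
28

Repeated squaring. Binary of 11 = 1011.
7^1 ≡ 7 (mod 195); 7^2 ≡ 49 (mod 195); 7^4 ≡ 61 (mod 195); 7^8 ≡ 16 (mod 195)
7^11 = 7^1 × 7^2 × 7^8 ≡ 28 (mod 195)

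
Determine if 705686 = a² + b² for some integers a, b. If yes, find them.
Not possible

Factorization: 705686 = 2 × 23^3 × 29
By Fermat: n is sum of two squares iff every prime p ≡ 3 (mod 4) appears to even power.
Prime(s) ≡ 3 (mod 4) with odd exponent: [(23, 3)]
Therefore 705686 cannot be expressed as a² + b².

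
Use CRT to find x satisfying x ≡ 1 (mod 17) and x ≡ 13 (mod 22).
35

Using Chinese Remainder Theorem:
M = 17 × 22 = 374
M1 = 22, M2 = 17
y1 = 22^(-1) mod 17 = 7
y2 = 17^(-1) mod 22 = 13
x = (1×22×7 + 13×17×13) mod 374 = 35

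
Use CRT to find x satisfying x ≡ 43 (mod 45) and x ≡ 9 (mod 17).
43

Using Chinese Remainder Theorem:
M = 45 × 17 = 765
M1 = 17, M2 = 45
y1 = 17^(-1) mod 45 = 8
y2 = 45^(-1) mod 17 = 14
x = (43×17×8 + 9×45×14) mod 765 = 43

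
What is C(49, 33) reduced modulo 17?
0

Using Lucas' theorem:
Write n=49 and k=33 in base 17:
n in base 17: [2, 15]
k in base 17: [1, 16]
C(49,33) mod 17 = ∏ C(n_i, k_i) mod 17
Digit binomials (mod 17): C(2,1) = 2; C(15,16) = 0 (k_i > n_i)
Product: 2 × 0 = 0 ≡ 0 (mod 17)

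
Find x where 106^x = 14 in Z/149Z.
101

Baby-step giant-step with step n = ⌈√149⌉ = 13.
Baby steps 106^j mod 149 (j:value) for j=0..12: 0:1, 1:106, 2:61, 3:59, 4:145, 5:23, 6:54, 7:62, 8:16, 9:57, 10:82, 11:50, 12:85.
Giant-step multiplier: 106^(-13) ≡ 106^(148-13) = 106^135 ≡ 66 (mod 149).
Giant steps γ_i = 14·66^i mod 149: γ_0=14, γ_1=30, γ_2=43, γ_3=7, γ_4=15, γ_5=96, γ_6=78, γ_7=82 (in table at j=10).
x = i·n + j = 7·13 + 10 = 101.
Check: 106^101 ≡ 14 (mod 149).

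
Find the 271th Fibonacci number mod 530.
529

Matrix identity: Q^n = [[F_(n+1), F_n], [F_n, F_(n-1)]] with Q = [[1,1],[1,0]].
n = 271 = 100001111₂. Square-and-multiply, entries mod 530:
Q^1 = [[1,1],[1,0]]
Q^2 = (Q^1)² = [[2,1],[1,1]]
Q^4 = (Q^2)² = [[5,3],[3,2]]
Q^8 = (Q^4)² = [[34,21],[21,13]]
Q^16 = (Q^8)² = [[7,457],[457,80]]
Q^33 = (Q^16)²·Q = [[87,78],[78,9]]
Q^67 = (Q^33)²·Q = [[471,403],[403,68]]
Q^135 = (Q^67)²·Q = [[447,0],[0,447]]
Q^271 = (Q^135)²·Q = [[529,529],[529,0]]
F_271 mod 530 = Q^271[0][1] = 529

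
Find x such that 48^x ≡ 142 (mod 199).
19

Baby-step giant-step with step n = ⌈√199⌉ = 15.
Baby steps 48^j mod 199 (j:value) for j=0..14: 0:1, 1:48, 2:115, 3:147, 4:91, 5:189, 6:117, 7:44, 8:122, 9:85, 10:100, 11:24, 12:157, 13:173, 14:145.
Giant-step multiplier: 48^(-15) ≡ 48^(198-15) = 48^183 ≡ 159 (mod 199).
Giant steps γ_i = 142·159^i mod 199: γ_0=142, γ_1=91 (in table at j=4).
x = i·n + j = 1·15 + 4 = 19.
Check: 48^19 ≡ 142 (mod 199).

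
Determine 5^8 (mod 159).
121

Repeated squaring. Binary of 8 = 1000.
5^1 ≡ 5 (mod 159); 5^2 ≡ 25 (mod 159); 5^4 ≡ 148 (mod 159); 5^8 ≡ 121 (mod 159)
5^8 = 5^8 ≡ 121 (mod 159)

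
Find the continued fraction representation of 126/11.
[11; 2, 5]

Euclidean algorithm steps:
126 = 11 × 11 + 5
11 = 2 × 5 + 1
5 = 5 × 1 + 0
Continued fraction: [11; 2, 5]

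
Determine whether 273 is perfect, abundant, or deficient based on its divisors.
deficient

Proper divisors of 273: sum = 1 + 3 + 7 + 13 + 21 + 39 + 91 = 175
Since 175 < 273, 273 is deficient.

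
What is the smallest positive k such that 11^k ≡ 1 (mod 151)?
75

151 is prime, so ord(11) divides φ(151) = 150.
Divisors of 150: 1, 2, 3, 5, 6, 10, 15, 25, 30, 50, 75, 150.
Repeated squaring: 11^1 ≡ 11, 11^2 ≡ 121, 11^4 ≡ 145, 11^8 ≡ 36, 11^16 ≡ 88, 11^32 ≡ 43, 11^64 ≡ 37, 11^128 ≡ 10 (mod 151).
Test 11^d mod 151 for each divisor d in increasing order:
11^1 ≡ 11
11^2 ≡ 121
11^3 = 11^2·11^1 ≡ 123
11^5 = 11^4·11^1 ≡ 85
11^6 = 11^4·11^2 ≡ 29
11^10 = 11^8·11^2 ≡ 128
11^15 = 11^8·11^4·11^2·11^1 ≡ 8
11^25 = 11^16·11^8·11^1 ≡ 118
11^30 = 11^16·11^8·11^4·11^2 ≡ 64
11^50 = 11^32·11^16·11^2 ≡ 32
11^75 = 11^64·11^8·11^2·11^1 ≡ 1  ← first divisor giving 1
The order is 75.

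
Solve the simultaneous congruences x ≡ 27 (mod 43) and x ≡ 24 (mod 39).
414

Using Chinese Remainder Theorem:
M = 43 × 39 = 1677
M1 = 39, M2 = 43
y1 = 39^(-1) mod 43 = 32
y2 = 43^(-1) mod 39 = 10
x = (27×39×32 + 24×43×10) mod 1677 = 414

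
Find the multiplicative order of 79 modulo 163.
162

163 is prime, so ord(79) divides φ(163) = 162.
Divisors of 162: 1, 2, 3, 6, 9, 18, 27, 54, 81, 162.
Repeated squaring: 79^1 ≡ 79, 79^2 ≡ 47, 79^4 ≡ 90, 79^8 ≡ 113, 79^16 ≡ 55, 79^32 ≡ 91, 79^64 ≡ 131, 79^128 ≡ 46 (mod 163).
Test 79^d mod 163 for each divisor d in increasing order:
79^1 ≡ 79
79^2 ≡ 47
79^3 = 79^2·79^1 ≡ 127
79^6 = 79^4·79^2 ≡ 155
79^9 = 79^8·79^1 ≡ 125
79^18 = 79^16·79^2 ≡ 140
79^27 = 79^16·79^8·79^2·79^1 ≡ 59
79^54 = 79^32·79^16·79^4·79^2 ≡ 58
79^81 = 79^64·79^16·79^1 ≡ 162
79^162 = 79^128·79^32·79^2 ≡ 1  ← first divisor giving 1
The order is 162.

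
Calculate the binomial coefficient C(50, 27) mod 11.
3

Using Lucas' theorem:
Write n=50 and k=27 in base 11:
n in base 11: [4, 6]
k in base 11: [2, 5]
C(50,27) mod 11 = ∏ C(n_i, k_i) mod 11
Digit binomials (mod 11): C(4,2) = 6; C(6,5) = 6
Product: 6 × 6 = 36 ≡ 3 (mod 11)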